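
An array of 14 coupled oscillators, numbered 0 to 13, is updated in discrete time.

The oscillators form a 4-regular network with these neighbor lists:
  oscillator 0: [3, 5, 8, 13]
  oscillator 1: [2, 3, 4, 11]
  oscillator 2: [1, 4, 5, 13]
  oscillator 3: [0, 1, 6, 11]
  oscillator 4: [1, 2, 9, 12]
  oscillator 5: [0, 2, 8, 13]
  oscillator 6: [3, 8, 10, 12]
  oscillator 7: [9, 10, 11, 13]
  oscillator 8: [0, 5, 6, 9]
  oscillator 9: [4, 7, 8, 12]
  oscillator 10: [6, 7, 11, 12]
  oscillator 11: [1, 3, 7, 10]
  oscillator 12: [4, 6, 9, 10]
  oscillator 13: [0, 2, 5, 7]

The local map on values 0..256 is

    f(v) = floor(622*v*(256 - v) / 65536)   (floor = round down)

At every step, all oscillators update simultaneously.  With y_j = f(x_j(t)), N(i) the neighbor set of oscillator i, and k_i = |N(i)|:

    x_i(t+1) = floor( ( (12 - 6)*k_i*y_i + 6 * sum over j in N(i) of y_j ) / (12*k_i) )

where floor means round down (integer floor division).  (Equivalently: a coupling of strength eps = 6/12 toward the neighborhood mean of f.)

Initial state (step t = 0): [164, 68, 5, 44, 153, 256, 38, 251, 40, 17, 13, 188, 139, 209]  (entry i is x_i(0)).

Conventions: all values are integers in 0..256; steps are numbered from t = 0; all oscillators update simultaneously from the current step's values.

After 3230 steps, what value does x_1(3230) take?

Answer: x_1(3230) = 150
Key observation: The state at step 6, [150, 150, 150, 150, 150, 150, 150, 150, 150, 150, 150, 150, 150, 150], reappears at step 7: the system is in a cycle of period 1 from step 6 on.  Therefore the state at step 3230 equals the state at step 6 + ((3230 - 6) mod 1) = 6, which is [150, 150, 150, 150, 150, 150, 150, 150, 150, 150, 150, 150, 150, 150].

Derivation:
t=0: [164, 68, 5, 44, 153, 256, 38, 251, 40, 17, 13, 188, 139, 209]
t=1: [104, 106, 50, 101, 115, 41, 83, 40, 73, 68, 60, 91, 113, 67]
t=2: [134, 142, 111, 146, 141, 103, 135, 102, 124, 124, 119, 132, 141, 111]
t=3: [153, 153, 151, 153, 153, 151, 154, 151, 154, 153, 153, 153, 153, 151]
t=4: [149, 149, 149, 149, 149, 149, 149, 149, 149, 149, 149, 149, 149, 149]
t=5: [151, 151, 151, 151, 151, 151, 151, 151, 151, 151, 151, 151, 151, 151]
t=6: [150, 150, 150, 150, 150, 150, 150, 150, 150, 150, 150, 150, 150, 150]
t=7: [150, 150, 150, 150, 150, 150, 150, 150, 150, 150, 150, 150, 150, 150]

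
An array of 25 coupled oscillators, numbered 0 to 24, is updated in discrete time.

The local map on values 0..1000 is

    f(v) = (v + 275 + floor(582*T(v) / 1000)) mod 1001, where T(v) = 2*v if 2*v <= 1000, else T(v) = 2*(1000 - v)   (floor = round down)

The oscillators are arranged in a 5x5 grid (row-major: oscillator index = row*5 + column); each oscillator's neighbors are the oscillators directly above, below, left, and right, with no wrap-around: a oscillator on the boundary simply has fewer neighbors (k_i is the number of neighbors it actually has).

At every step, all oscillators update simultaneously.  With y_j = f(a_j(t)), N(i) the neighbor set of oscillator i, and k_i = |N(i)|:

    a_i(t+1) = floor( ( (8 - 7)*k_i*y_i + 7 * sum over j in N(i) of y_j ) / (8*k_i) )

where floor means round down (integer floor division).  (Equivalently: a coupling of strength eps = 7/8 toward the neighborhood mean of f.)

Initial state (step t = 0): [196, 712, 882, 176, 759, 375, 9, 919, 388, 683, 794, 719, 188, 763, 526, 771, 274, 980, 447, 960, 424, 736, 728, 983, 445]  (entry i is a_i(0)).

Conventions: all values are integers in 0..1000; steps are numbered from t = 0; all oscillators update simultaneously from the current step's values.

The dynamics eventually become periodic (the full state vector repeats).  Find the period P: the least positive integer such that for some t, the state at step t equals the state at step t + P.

Simulating step by step:
t=0: [196, 712, 882, 176, 759, 375, 9, 919, 388, 683, 794, 719, 188, 763, 526, 771, 274, 980, 447, 960, 424, 736, 728, 983, 445]
t=1: [265, 415, 405, 291, 467, 389, 258, 337, 359, 267, 247, 510, 346, 342, 311, 437, 376, 495, 280, 276, 298, 440, 293, 266, 272]
t=2: [231, 555, 333, 254, 803, 740, 245, 231, 394, 480, 301, 427, 159, 417, 625, 556, 261, 458, 565, 893, 309, 586, 528, 879, 861]
t=3: [386, 794, 691, 519, 535, 770, 458, 653, 472, 262, 366, 722, 386, 333, 269, 833, 356, 504, 267, 321, 418, 664, 306, 325, 292]
t=4: [284, 241, 328, 326, 565, 167, 310, 258, 587, 543, 279, 145, 450, 586, 925, 121, 290, 469, 827, 883, 297, 379, 601, 908, 965]
t=5: [737, 921, 883, 609, 624, 870, 742, 654, 589, 327, 623, 723, 479, 299, 322, 853, 442, 427, 302, 289, 390, 641, 238, 304, 289]
t=6: [293, 305, 314, 324, 619, 319, 308, 316, 605, 603, 307, 300, 425, 673, 939, 236, 279, 518, 761, 928, 290, 373, 525, 880, 914]
t=7: [944, 934, 956, 596, 617, 934, 944, 650, 611, 321, 897, 761, 584, 287, 312, 891, 578, 423, 314, 293, 491, 631, 255, 314, 288]
t=8: [283, 282, 313, 320, 614, 285, 300, 313, 596, 594, 295, 314, 420, 677, 927, 319, 289, 562, 764, 930, 315, 480, 534, 900, 927]
t=9: [887, 916, 936, 596, 613, 905, 920, 643, 607, 323, 933, 757, 586, 285, 313, 928, 676, 424, 311, 292, 678, 682, 319, 312, 287]
t=10: [288, 287, 315, 322, 616, 287, 302, 314, 597, 596, 294, 310, 420, 675, 926, 308, 284, 588, 761, 928, 308, 512, 548, 938, 924]
t=11: [896, 923, 942, 597, 615, 910, 923, 645, 609, 323, 925, 754, 584, 286, 313, 917, 675, 421, 309, 293, 684, 679, 329, 311, 284]
t=12: [287, 286, 314, 321, 616, 287, 302, 314, 597, 596, 295, 310, 419, 674, 928, 309, 284, 591, 759, 925, 308, 518, 548, 940, 923]
t=13: [894, 921, 940, 596, 614, 910, 922, 644, 609, 322, 926, 754, 584, 285, 313, 917, 675, 421, 309, 293, 684, 679, 328, 311, 284]
t=14: [287, 286, 314, 321, 615, 287, 302, 314, 596, 595, 295, 310, 419, 674, 927, 309, 284, 591, 759, 925, 308, 517, 548, 939, 923]
t=15: [894, 921, 940, 596, 614, 910, 922, 644, 609, 323, 926, 754, 584, 285, 313, 917, 675, 421, 309, 293, 684, 679, 328, 311, 285]
t=16: [287, 286, 314, 321, 616, 287, 302, 314, 597, 596, 295, 310, 419, 674, 927, 309, 284, 591, 759, 926, 308, 517, 548, 940, 923]
t=17: [894, 921, 940, 596, 614, 910, 922, 644, 609, 322, 926, 754, 584, 285, 313, 917, 675, 421, 309, 293, 684, 679, 328, 311, 284]

Answer: 4
Key observation: The state at step 13, [894, 921, 940, 596, 614, 910, 922, 644, 609, 322, 926, 754, 584, 285, 313, 917, 675, 421, 309, 293, 684, 679, 328, 311, 284], reappears at step 17 — and no state repeats earlier — so the cycle the system enters has period 4.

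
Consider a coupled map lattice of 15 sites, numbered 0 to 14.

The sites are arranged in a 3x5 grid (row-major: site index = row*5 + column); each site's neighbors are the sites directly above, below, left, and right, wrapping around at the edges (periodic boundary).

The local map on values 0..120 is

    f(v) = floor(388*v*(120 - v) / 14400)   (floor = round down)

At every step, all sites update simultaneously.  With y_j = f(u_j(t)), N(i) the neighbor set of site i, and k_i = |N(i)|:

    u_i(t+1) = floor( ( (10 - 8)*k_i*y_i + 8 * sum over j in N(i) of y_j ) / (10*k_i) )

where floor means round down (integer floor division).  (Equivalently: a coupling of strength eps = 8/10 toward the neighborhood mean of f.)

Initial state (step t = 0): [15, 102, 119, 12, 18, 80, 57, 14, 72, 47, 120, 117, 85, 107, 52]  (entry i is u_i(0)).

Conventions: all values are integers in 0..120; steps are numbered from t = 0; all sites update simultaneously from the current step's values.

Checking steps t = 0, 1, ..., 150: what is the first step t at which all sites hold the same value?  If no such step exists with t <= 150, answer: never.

Simulating step by step:
t=0: [15, 102, 119, 12, 18, 80, 57, 14, 72, 47, 120, 117, 85, 107, 52]  (not all equal)
t=1: [45, 39, 41, 43, 62, 63, 55, 62, 59, 83, 46, 46, 33, 67, 54]  (not all equal)
t=2: [91, 89, 86, 92, 90, 91, 92, 90, 91, 93, 92, 88, 89, 90, 92]  (not all equal)
t=3: [71, 73, 73, 72, 69, 69, 72, 72, 70, 70, 71, 72, 74, 71, 69]  (not all equal)
t=4: [93, 92, 92, 93, 93, 93, 93, 92, 93, 94, 93, 92, 92, 93, 93]  (not all equal)
t=5: [67, 68, 68, 67, 66, 66, 68, 68, 67, 66, 67, 68, 68, 67, 66]  (not all equal)
t=6: [95, 95, 95, 95, 95, 95, 95, 95, 95, 95, 95, 95, 95, 95, 95]  (all equal)

Answer: 6
Key observation: Synchronization is absorbing here: once all sites are equal they stay equal, and step 6 is the first all-equal step.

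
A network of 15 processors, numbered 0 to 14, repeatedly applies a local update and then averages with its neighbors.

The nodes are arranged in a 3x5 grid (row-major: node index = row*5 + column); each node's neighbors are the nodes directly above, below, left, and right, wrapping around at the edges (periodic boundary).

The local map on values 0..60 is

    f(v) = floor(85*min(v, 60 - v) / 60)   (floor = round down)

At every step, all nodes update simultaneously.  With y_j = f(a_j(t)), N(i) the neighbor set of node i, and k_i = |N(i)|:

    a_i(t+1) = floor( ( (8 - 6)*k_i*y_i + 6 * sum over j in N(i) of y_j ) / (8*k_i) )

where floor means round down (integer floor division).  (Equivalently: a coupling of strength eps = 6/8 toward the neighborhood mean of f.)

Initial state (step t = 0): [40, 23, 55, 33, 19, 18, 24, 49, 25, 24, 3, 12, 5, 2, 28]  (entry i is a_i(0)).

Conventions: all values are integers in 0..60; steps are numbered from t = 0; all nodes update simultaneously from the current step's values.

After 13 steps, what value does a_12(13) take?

Simulating step by step:
t=0: [40, 23, 55, 33, 19, 18, 24, 49, 25, 24, 3, 12, 5, 2, 28]
t=1: [23, 24, 19, 22, 32, 25, 25, 19, 25, 31, 21, 18, 9, 22, 22]
t=2: [33, 30, 25, 32, 35, 34, 31, 26, 32, 36, 30, 26, 23, 28, 34]
t=3: [38, 38, 36, 37, 36, 38, 38, 36, 37, 35, 37, 38, 35, 37, 37]
t=4: [31, 31, 33, 32, 32, 31, 31, 33, 32, 32, 31, 31, 33, 32, 32]
t=5: [40, 40, 38, 38, 39, 40, 40, 38, 38, 39, 40, 40, 38, 38, 39]
t=6: [28, 28, 30, 30, 29, 28, 28, 30, 30, 29, 28, 28, 30, 30, 29]
t=7: [39, 39, 41, 41, 40, 39, 39, 41, 41, 40, 39, 39, 41, 41, 40]
t=8: [28, 28, 26, 26, 27, 28, 28, 26, 26, 27, 28, 28, 26, 26, 27]
t=9: [38, 38, 36, 36, 37, 38, 38, 36, 36, 37, 38, 38, 36, 36, 37]
t=10: [31, 31, 33, 33, 32, 31, 31, 33, 33, 32, 31, 31, 33, 33, 32]
t=11: [40, 40, 38, 38, 39, 40, 40, 38, 38, 39, 40, 40, 38, 38, 39]
t=12: [28, 28, 30, 30, 29, 28, 28, 30, 30, 29, 28, 28, 30, 30, 29]
t=13: [39, 39, 41, 41, 40, 39, 39, 41, 41, 40, 39, 39, 41, 41, 40]

Answer: a_12(13) = 41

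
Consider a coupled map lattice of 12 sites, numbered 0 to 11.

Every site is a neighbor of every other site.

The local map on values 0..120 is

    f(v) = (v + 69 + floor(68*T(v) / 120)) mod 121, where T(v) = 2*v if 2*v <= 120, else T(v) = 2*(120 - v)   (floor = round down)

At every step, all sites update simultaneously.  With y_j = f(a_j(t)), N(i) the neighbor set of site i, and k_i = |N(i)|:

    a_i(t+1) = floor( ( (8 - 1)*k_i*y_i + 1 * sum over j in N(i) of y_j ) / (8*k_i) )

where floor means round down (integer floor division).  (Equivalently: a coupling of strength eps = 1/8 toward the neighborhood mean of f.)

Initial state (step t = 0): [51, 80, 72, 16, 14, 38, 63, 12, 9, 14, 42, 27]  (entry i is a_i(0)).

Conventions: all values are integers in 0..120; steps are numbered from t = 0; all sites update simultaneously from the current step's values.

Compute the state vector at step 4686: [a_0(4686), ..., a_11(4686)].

Answer: [74, 74, 74, 74, 74, 74, 74, 74, 74, 74, 74, 74]
Key observation: The state at step 8, [74, 74, 74, 74, 74, 74, 74, 74, 74, 74, 74, 74], reappears at step 9: the system is in a cycle of period 1 from step 8 on.  Therefore the state at step 4686 equals the state at step 8 + ((4686 - 8) mod 1) = 8, which is [74, 74, 74, 74, 74, 74, 74, 74, 74, 74, 74, 74].

Derivation:
t=0: [51, 80, 72, 16, 14, 38, 63, 12, 9, 14, 42, 27]
t=1: [57, 72, 73, 98, 94, 34, 74, 90, 85, 94, 41, 13]
t=2: [68, 72, 72, 69, 70, 26, 72, 71, 71, 70, 39, 91]
t=3: [72, 72, 72, 72, 72, 11, 72, 72, 72, 72, 35, 70]
t=4: [73, 73, 73, 73, 73, 89, 73, 73, 73, 73, 28, 73]
t=5: [73, 73, 73, 73, 73, 71, 73, 73, 73, 73, 15, 73]
t=6: [74, 74, 74, 74, 74, 74, 74, 74, 74, 74, 97, 74]
t=7: [73, 73, 73, 73, 73, 73, 73, 73, 73, 73, 71, 73]
t=8: [74, 74, 74, 74, 74, 74, 74, 74, 74, 74, 74, 74]
t=9: [74, 74, 74, 74, 74, 74, 74, 74, 74, 74, 74, 74]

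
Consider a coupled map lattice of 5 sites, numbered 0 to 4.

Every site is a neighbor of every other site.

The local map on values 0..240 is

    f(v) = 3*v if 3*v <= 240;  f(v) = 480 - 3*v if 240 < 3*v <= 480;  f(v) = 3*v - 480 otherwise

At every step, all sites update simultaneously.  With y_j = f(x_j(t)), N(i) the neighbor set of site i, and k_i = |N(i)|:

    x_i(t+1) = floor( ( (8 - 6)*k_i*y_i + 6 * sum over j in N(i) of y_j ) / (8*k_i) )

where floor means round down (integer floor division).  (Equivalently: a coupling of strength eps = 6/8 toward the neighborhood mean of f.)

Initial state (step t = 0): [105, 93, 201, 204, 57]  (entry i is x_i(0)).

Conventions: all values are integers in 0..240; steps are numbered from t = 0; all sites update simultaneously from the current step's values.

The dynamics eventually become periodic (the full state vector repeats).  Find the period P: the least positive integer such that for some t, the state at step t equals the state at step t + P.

Answer: 8
Key observation: The state at step 4, [57, 57, 57, 57, 57], reappears at step 12 — and no state repeats earlier — so the cycle the system enters has period 8.

Derivation:
t=0: [105, 93, 201, 204, 57]
t=1: [158, 161, 156, 156, 159]
t=2: [7, 6, 7, 7, 6]
t=3: [19, 19, 19, 19, 19]
t=4: [57, 57, 57, 57, 57]
t=5: [171, 171, 171, 171, 171]
t=6: [33, 33, 33, 33, 33]
t=7: [99, 99, 99, 99, 99]
t=8: [183, 183, 183, 183, 183]
t=9: [69, 69, 69, 69, 69]
t=10: [207, 207, 207, 207, 207]
t=11: [141, 141, 141, 141, 141]
t=12: [57, 57, 57, 57, 57]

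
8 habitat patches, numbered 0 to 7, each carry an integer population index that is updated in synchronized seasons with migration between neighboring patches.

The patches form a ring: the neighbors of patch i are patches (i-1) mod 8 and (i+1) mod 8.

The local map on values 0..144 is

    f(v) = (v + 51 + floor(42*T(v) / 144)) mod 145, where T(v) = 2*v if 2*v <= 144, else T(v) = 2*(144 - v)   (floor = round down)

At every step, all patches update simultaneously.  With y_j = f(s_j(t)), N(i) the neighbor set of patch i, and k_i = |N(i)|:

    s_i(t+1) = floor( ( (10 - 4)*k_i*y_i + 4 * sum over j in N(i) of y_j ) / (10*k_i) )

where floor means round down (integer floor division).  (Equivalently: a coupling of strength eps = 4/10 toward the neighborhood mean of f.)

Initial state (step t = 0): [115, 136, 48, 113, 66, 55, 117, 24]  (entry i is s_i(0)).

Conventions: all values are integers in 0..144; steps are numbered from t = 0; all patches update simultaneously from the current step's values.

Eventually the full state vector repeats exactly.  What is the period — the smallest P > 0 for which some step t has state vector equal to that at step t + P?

Simulating step by step:
t=0: [115, 136, 48, 113, 66, 55, 117, 24]
t=1: [49, 60, 92, 49, 41, 92, 68, 68]
t=2: [79, 31, 42, 105, 100, 42, 16, 36]
t=3: [54, 87, 96, 49, 48, 91, 90, 84]
t=4: [91, 48, 48, 108, 107, 47, 26, 47]
t=5: [66, 107, 108, 53, 52, 100, 105, 98]
t=6: [18, 29, 54, 114, 112, 51, 32, 26]
t=7: [85, 100, 108, 56, 55, 106, 105, 91]
t=8: [26, 30, 55, 118, 117, 54, 32, 27]
t=9: [93, 104, 110, 58, 57, 109, 106, 94]
t=10: [29, 32, 56, 120, 120, 56, 33, 29]
t=11: [97, 107, 111, 59, 59, 112, 108, 97]
t=12: [30, 33, 57, 122, 122, 57, 34, 31]
t=13: [99, 109, 113, 60, 60, 113, 110, 100]
t=14: [31, 34, 29, 8, 8, 29, 34, 31]
t=15: [100, 101, 91, 69, 69, 91, 101, 100]
t=16: [31, 30, 25, 17, 17, 25, 30, 31]
t=17: [99, 96, 89, 79, 79, 89, 96, 99]
t=18: [30, 29, 26, 23, 23, 26, 29, 30]
t=19: [97, 95, 91, 88, 88, 91, 95, 97]
t=20: [29, 28, 27, 26, 26, 27, 28, 29]
t=21: [95, 94, 93, 92, 92, 93, 94, 95]
t=22: [29, 28, 28, 28, 28, 28, 28, 29]
t=23: [95, 95, 95, 95, 95, 95, 95, 95]
t=24: [29, 29, 29, 29, 29, 29, 29, 29]
t=25: [96, 96, 96, 96, 96, 96, 96, 96]
t=26: [30, 30, 30, 30, 30, 30, 30, 30]
t=27: [98, 98, 98, 98, 98, 98, 98, 98]
t=28: [30, 30, 30, 30, 30, 30, 30, 30]

Answer: 2
Key observation: The state at step 26, [30, 30, 30, 30, 30, 30, 30, 30], reappears at step 28 — and no state repeats earlier — so the cycle the system enters has period 2.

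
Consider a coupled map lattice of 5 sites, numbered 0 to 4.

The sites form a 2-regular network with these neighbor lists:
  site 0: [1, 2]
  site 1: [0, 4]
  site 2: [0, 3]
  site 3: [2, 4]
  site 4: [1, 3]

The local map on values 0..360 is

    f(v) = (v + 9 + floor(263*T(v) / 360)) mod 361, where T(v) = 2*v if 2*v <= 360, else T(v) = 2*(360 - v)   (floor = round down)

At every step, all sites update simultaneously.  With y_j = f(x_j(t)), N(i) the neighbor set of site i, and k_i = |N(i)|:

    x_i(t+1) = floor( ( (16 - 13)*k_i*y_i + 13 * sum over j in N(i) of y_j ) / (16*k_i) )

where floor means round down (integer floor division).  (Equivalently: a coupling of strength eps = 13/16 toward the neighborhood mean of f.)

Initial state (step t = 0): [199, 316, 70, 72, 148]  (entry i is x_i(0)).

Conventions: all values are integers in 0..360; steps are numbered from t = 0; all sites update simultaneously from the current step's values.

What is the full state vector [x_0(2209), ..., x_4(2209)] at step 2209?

Answer: [82, 82, 82, 82, 82]
Key observation: The state at step 32, [198, 198, 198, 198, 198], reappears at step 36: the system is in a cycle of period 4 from step 32 on.  Therefore the state at step 2209 equals the state at step 32 + ((2209 - 32) mod 4) = 33, which is [82, 82, 82, 82, 82].

Derivation:
t=0: [199, 316, 70, 72, 148]
t=1: [100, 43, 142, 113, 89]
t=2: [239, 217, 287, 291, 205]
t=3: [58, 71, 49, 56, 60]
t=4: [155, 159, 144, 143, 162]
t=5: [22, 37, 158, 87, 170]
t=6: [67, 71, 122, 83, 143]
t=7: [232, 250, 214, 311, 228]
t=8: [66, 65, 53, 63, 48]
t=9: [156, 152, 162, 138, 158]
t=10: [33, 31, 162, 98, 157]
t=11: [70, 66, 146, 79, 142]
t=12: [106, 251, 157, 186, 219]
t=13: [87, 149, 151, 59, 73]
t=14: [55, 169, 156, 112, 103]
t=15: [65, 176, 179, 172, 190]
t=16: [100, 118, 113, 84, 77]
t=17: [285, 240, 244, 237, 245]
t=18: [58, 53, 54, 61, 63]
t=19: [142, 154, 152, 153, 151]
t=20: [87, 158, 159, 21, 24]
t=21: [72, 124, 122, 54, 51]
t=22: [287, 188, 190, 206, 209]
t=23: [77, 64, 64, 81, 81]
t=24: [172, 196, 196, 190, 190]
t=25: [80, 79, 79, 84, 84]
t=26: [203, 208, 208, 210, 210]
t=27: [78, 78, 78, 77, 77]
t=28: [200, 199, 199, 198, 198]
t=29: [81, 81, 81, 82, 82]
t=30: [208, 208, 208, 209, 209]
t=31: [78, 77, 77, 77, 77]
t=32: [198, 198, 198, 198, 198]
t=33: [82, 82, 82, 82, 82]
t=34: [210, 210, 210, 210, 210]
t=35: [77, 77, 77, 77, 77]
t=36: [198, 198, 198, 198, 198]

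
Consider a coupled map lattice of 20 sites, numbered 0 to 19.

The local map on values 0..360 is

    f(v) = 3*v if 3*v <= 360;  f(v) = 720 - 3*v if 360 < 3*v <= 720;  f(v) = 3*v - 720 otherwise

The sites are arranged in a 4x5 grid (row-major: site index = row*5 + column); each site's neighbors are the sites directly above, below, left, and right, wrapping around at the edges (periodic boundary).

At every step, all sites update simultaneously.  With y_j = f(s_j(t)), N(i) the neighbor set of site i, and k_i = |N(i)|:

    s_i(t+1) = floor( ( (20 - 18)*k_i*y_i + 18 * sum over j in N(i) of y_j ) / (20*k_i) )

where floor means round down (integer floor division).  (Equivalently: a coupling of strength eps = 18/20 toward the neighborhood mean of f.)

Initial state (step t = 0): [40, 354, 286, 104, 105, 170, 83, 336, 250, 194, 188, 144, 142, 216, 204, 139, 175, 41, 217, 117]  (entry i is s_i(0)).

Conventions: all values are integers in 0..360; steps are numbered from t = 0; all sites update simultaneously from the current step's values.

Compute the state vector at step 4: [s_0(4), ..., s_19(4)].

Answer: [172, 102, 167, 101, 160, 107, 161, 90, 207, 118, 150, 71, 175, 73, 151, 87, 145, 69, 201, 123]

Derivation:
t=0: [40, 354, 286, 104, 105, 170, 83, 336, 250, 194, 188, 144, 142, 216, 204, 139, 175, 41, 217, 117]
t=1: [275, 192, 253, 155, 238, 170, 278, 188, 185, 162, 220, 229, 202, 119, 172, 215, 257, 168, 199, 213]
t=2: [108, 83, 177, 100, 152, 136, 133, 112, 241, 155, 123, 79, 182, 172, 185, 74, 110, 95, 216, 99]
t=3: [267, 286, 282, 148, 291, 312, 287, 188, 246, 192, 245, 288, 256, 113, 265, 315, 256, 200, 251, 192]
t=4: [172, 102, 167, 101, 160, 107, 161, 90, 207, 118, 150, 71, 175, 73, 151, 87, 145, 69, 201, 123]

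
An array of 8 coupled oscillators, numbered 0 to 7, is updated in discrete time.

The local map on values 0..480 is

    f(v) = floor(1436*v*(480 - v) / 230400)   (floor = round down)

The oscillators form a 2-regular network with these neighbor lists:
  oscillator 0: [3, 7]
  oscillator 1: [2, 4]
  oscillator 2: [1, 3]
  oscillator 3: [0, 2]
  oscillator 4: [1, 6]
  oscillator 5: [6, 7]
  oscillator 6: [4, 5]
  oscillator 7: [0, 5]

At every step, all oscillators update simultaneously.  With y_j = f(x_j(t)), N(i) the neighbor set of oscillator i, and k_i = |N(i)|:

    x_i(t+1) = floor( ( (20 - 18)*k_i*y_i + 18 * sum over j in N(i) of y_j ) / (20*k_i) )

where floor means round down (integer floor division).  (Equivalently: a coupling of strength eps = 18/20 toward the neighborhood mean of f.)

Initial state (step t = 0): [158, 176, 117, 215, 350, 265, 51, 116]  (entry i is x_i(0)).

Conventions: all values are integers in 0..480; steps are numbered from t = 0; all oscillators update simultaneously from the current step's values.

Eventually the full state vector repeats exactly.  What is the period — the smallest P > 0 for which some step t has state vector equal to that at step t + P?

Simulating step by step:
t=0: [158, 176, 117, 215, 350, 265, 51, 116]
t=1: [309, 279, 336, 296, 239, 215, 300, 328]
t=2: [324, 331, 339, 317, 344, 326, 354, 338]
t=3: [310, 295, 312, 307, 292, 290, 299, 312]
t=4: [328, 334, 334, 327, 338, 332, 341, 334]
t=5: [307, 301, 306, 306, 299, 299, 301, 307]
t=6: [331, 334, 332, 331, 335, 333, 336, 333]
t=7: [306, 303, 305, 306, 302, 303, 303, 305]
t=8: [331, 333, 332, 331, 334, 333, 334, 332]
t=9: [306, 304, 306, 306, 303, 304, 303, 306]
t=10: [331, 332, 331, 331, 333, 332, 333, 331]
t=11: [307, 306, 306, 307, 305, 306, 305, 306]
t=12: [331, 331, 331, 331, 331, 331, 331, 331]
t=13: [307, 307, 307, 307, 307, 307, 307, 307]
t=14: [331, 331, 331, 331, 331, 331, 331, 331]

Answer: 2
Key observation: The state at step 12, [331, 331, 331, 331, 331, 331, 331, 331], reappears at step 14 — and no state repeats earlier — so the cycle the system enters has period 2.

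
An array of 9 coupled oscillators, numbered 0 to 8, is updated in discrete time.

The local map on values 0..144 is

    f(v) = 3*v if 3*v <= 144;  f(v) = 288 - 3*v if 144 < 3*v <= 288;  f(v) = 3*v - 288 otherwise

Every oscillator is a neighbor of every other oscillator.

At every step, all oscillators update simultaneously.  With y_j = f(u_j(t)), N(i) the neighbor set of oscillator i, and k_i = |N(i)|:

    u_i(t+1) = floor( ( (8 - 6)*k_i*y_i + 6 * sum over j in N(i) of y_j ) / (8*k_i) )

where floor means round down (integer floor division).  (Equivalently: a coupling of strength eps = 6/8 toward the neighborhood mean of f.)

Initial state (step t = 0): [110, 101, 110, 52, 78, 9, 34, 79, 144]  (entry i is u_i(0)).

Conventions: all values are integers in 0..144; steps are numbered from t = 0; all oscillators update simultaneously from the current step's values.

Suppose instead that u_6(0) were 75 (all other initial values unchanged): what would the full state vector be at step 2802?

Answer: [68, 67, 68, 68, 68, 67, 68, 68, 68]
Key observation: The state at step 10, [104, 103, 104, 104, 104, 103, 104, 104, 104], reappears at step 15: the system is in a cycle of period 5 from step 10 on.  Therefore the state at step 2802 equals the state at step 10 + ((2802 - 10) mod 5) = 12, which is [68, 67, 68, 68, 68, 67, 68, 68, 68].

Derivation:
t=0: [110, 101, 110, 52, 78, 9, 75, 79, 144]
t=1: [60, 55, 60, 74, 61, 57, 63, 61, 75]
t=2: [100, 103, 100, 94, 100, 102, 99, 100, 93]
t=3: [12, 13, 12, 11, 12, 13, 11, 12, 11]
t=4: [35, 36, 35, 35, 35, 36, 35, 35, 35]
t=5: [105, 106, 105, 105, 105, 106, 105, 105, 105]
t=6: [27, 28, 27, 27, 27, 28, 27, 27, 27]
t=7: [81, 82, 81, 81, 81, 82, 81, 81, 81]
t=8: [44, 43, 44, 44, 44, 43, 44, 44, 44]
t=9: [131, 130, 131, 131, 131, 130, 131, 131, 131]
t=10: [104, 103, 104, 104, 104, 103, 104, 104, 104]
t=11: [23, 22, 23, 23, 23, 22, 23, 23, 23]
t=12: [68, 67, 68, 68, 68, 67, 68, 68, 68]
t=13: [84, 85, 84, 84, 84, 85, 84, 84, 84]
t=14: [35, 34, 35, 35, 35, 34, 35, 35, 35]
t=15: [104, 103, 104, 104, 104, 103, 104, 104, 104]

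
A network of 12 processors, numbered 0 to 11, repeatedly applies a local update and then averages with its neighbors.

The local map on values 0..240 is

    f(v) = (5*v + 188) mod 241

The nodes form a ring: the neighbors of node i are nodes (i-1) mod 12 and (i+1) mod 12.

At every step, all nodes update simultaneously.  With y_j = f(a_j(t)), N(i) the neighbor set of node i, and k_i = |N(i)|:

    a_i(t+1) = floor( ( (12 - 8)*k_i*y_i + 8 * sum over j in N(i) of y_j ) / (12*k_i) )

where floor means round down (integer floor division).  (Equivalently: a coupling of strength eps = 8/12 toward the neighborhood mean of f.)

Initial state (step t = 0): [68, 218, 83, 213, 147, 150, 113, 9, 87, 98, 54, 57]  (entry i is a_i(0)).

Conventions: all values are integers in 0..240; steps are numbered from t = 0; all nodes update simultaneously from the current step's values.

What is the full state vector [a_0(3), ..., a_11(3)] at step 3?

Simulating step by step:
t=0: [68, 218, 83, 213, 147, 150, 113, 9, 87, 98, 54, 57]
t=1: [117, 80, 80, 123, 154, 148, 159, 134, 190, 184, 215, 165]
t=2: [68, 87, 97, 140, 173, 153, 119, 109, 151, 125, 83, 52]
t=3: [131, 126, 165, 148, 161, 126, 100, 96, 106, 143, 139, 124]

Answer: [131, 126, 165, 148, 161, 126, 100, 96, 106, 143, 139, 124]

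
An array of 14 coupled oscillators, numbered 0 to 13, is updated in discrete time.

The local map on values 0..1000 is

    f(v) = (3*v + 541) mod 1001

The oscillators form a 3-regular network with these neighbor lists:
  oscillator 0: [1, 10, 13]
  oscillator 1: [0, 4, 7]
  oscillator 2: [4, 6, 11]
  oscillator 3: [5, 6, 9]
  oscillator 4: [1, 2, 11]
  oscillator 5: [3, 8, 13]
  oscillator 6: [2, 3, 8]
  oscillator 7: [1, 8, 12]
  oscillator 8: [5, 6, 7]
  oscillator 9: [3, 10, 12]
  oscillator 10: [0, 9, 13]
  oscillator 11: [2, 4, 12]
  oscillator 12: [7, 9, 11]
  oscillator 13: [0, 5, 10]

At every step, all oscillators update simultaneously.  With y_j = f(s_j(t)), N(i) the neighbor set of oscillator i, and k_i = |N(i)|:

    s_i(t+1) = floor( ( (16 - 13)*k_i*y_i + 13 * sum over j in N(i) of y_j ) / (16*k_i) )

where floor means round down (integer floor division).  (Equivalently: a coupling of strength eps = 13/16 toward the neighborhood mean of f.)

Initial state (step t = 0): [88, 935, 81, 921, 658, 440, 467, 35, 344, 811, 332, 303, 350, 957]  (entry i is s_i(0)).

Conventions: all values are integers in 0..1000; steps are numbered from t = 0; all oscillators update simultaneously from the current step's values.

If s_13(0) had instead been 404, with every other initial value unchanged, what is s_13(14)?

Simulating step by step:
t=0: [88, 935, 81, 921, 658, 440, 467, 35, 344, 811, 332, 303, 350, 404]
t=1: [592, 596, 662, 807, 523, 601, 625, 528, 769, 568, 785, 595, 670, 737]
t=2: [592, 209, 327, 450, 338, 756, 708, 489, 396, 696, 521, 380, 289, 560]
t=3: [191, 268, 611, 734, 474, 648, 703, 353, 536, 496, 333, 528, 431, 372]
t=4: [438, 517, 539, 452, 407, 508, 462, 470, 496, 577, 316, 609, 359, 430]
t=5: [541, 711, 585, 508, 308, 486, 465, 376, 530, 592, 620, 484, 545, 536]
t=6: [360, 476, 702, 620, 617, 278, 306, 389, 728, 231, 243, 438, 567, 449]
t=7: [691, 646, 581, 363, 741, 614, 564, 655, 552, 289, 521, 505, 530, 508]
t=8: [288, 598, 336, 393, 363, 311, 342, 311, 338, 309, 312, 327, 285, 308]
t=9: [420, 470, 567, 542, 497, 559, 599, 435, 513, 518, 450, 523, 469, 453]
t=10: [891, 631, 173, 205, 357, 349, 193, 693, 392, 559, 652, 349, 460, 684]
t=11: [450, 471, 367, 278, 406, 506, 274, 675, 492, 465, 368, 540, 557, 461]
t=12: [849, 777, 466, 436, 616, 366, 346, 424, 269, 507, 865, 465, 488, 603]
t=13: [381, 510, 690, 504, 815, 537, 686, 482, 614, 277, 158, 534, 489, 297]
t=14: [267, 731, 580, 312, 406, 261, 393, 308, 540, 88, 404, 459, 406, 310]

Answer: s_13(14) = 310
Key observation: This trace re-runs the system from the modified initial state.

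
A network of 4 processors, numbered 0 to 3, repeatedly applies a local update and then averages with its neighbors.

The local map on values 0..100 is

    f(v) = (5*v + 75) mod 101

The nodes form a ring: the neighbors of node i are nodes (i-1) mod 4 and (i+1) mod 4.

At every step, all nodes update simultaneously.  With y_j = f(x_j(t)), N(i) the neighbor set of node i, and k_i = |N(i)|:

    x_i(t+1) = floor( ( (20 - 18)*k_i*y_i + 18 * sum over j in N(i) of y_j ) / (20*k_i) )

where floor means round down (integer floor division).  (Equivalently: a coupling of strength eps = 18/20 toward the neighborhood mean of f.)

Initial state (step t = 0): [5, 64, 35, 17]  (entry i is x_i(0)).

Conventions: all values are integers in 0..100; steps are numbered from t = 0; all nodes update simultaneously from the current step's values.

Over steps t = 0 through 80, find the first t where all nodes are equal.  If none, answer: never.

Simulating step by step:
t=0: [5, 64, 35, 17]  (not all equal)
t=1: [77, 75, 72, 72]  (not all equal)
t=2: [40, 43, 37, 42]  (not all equal)
t=3: [84, 67, 82, 67]  (not all equal)
t=4: [14, 78, 13, 78]  (not all equal)
t=5: [59, 43, 58, 43]  (not all equal)
t=6: [85, 66, 85, 66]  (not all equal)
t=7: [10, 86, 10, 86]  (not all equal)
t=8: [2, 21, 2, 21]  (not all equal)
t=9: [79, 84, 79, 84]  (not all equal)
t=10: [88, 68, 88, 68]  (not all equal)
t=11: [10, 10, 10, 10]  (all equal)

Answer: 11
Key observation: Synchronization is absorbing here: once all nodes are equal they stay equal, and step 11 is the first all-equal step.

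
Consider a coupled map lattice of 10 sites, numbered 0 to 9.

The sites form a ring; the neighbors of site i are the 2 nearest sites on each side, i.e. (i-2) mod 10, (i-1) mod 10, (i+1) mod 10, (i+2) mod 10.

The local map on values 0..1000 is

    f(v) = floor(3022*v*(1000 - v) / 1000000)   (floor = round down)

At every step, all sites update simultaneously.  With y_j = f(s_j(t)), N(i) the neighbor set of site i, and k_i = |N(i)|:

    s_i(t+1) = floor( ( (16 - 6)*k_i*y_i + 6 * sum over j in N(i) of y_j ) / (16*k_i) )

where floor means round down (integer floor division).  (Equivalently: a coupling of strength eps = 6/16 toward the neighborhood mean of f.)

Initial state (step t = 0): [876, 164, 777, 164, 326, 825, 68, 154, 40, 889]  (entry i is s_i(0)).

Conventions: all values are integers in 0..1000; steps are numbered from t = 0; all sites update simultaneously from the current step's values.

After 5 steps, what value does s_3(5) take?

Simulating step by step:
t=0: [876, 164, 777, 164, 326, 825, 68, 154, 40, 889]
t=1: [331, 405, 497, 449, 561, 428, 270, 343, 185, 303]
t=2: [659, 718, 742, 744, 730, 721, 617, 653, 526, 636]
t=3: [671, 619, 591, 583, 603, 620, 693, 687, 730, 692]
t=4: [668, 705, 722, 728, 715, 702, 652, 648, 615, 648]
t=5: [666, 632, 614, 606, 620, 637, 676, 685, 703, 683]

Answer: s_3(5) = 606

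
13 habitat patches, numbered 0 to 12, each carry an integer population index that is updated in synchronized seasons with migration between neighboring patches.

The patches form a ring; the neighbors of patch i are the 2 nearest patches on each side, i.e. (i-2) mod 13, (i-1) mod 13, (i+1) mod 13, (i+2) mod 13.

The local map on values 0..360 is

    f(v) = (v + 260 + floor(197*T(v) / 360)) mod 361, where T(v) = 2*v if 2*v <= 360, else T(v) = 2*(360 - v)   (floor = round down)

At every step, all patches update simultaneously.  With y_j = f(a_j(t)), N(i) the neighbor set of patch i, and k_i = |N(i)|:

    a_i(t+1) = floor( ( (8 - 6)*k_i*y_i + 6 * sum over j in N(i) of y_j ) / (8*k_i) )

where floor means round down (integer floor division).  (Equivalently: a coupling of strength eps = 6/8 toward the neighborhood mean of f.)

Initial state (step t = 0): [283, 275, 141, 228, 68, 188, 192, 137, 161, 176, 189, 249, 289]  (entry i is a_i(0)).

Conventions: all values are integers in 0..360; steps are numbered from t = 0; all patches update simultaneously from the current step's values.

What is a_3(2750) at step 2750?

Simulating step by step:
t=0: [283, 275, 141, 228, 68, 188, 192, 137, 161, 176, 189, 249, 289]
t=1: [253, 253, 206, 213, 200, 213, 206, 243, 246, 247, 263, 268, 268]
t=2: [269, 269, 271, 272, 272, 272, 271, 270, 269, 268, 268, 267, 267]
t=3: [267, 267, 267, 267, 267, 267, 267, 267, 267, 267, 267, 267, 267]
t=4: [267, 267, 267, 267, 267, 267, 267, 267, 267, 267, 267, 267, 267]

Answer: a_3(2750) = 267
Key observation: The state at step 3, [267, 267, 267, 267, 267, 267, 267, 267, 267, 267, 267, 267, 267], reappears at step 4: the system is in a cycle of period 1 from step 3 on.  Therefore the state at step 2750 equals the state at step 3 + ((2750 - 3) mod 1) = 3, which is [267, 267, 267, 267, 267, 267, 267, 267, 267, 267, 267, 267, 267].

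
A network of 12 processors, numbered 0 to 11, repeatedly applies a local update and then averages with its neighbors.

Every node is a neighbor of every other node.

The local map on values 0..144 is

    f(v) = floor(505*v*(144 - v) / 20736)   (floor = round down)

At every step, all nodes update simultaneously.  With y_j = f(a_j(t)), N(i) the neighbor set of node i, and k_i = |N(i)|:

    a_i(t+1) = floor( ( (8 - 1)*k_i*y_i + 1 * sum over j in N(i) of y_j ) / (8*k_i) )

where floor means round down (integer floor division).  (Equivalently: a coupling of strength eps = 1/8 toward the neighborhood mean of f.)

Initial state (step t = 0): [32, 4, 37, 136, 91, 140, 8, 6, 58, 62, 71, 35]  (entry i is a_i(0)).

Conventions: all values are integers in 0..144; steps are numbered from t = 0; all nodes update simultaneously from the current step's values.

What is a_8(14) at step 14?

Simulating step by step:
t=0: [32, 4, 37, 136, 91, 140, 8, 6, 58, 62, 71, 35]
t=1: [84, 21, 92, 32, 110, 21, 32, 27, 114, 116, 118, 89]
t=2: [117, 65, 112, 87, 90, 65, 87, 77, 83, 80, 75, 114]
t=3: [81, 123, 90, 119, 117, 123, 119, 123, 121, 122, 124, 87]
t=4: [118, 64, 112, 73, 76, 64, 73, 64, 68, 67, 62, 114]
t=5: [79, 122, 90, 124, 123, 122, 124, 122, 123, 123, 121, 87]
t=6: [118, 66, 112, 62, 64, 66, 62, 66, 64, 64, 68, 114]
t=7: [79, 123, 90, 121, 122, 123, 121, 123, 122, 122, 123, 87]
t=8: [118, 64, 112, 68, 66, 64, 68, 64, 66, 66, 64, 114]
t=9: [79, 122, 90, 123, 123, 122, 123, 122, 123, 123, 122, 87]
t=10: [118, 66, 112, 64, 64, 66, 64, 66, 64, 64, 66, 114]
t=11: [79, 123, 90, 122, 122, 123, 122, 123, 122, 122, 123, 87]
t=12: [118, 64, 112, 66, 66, 64, 66, 64, 66, 66, 64, 114]
t=13: [79, 122, 90, 123, 123, 122, 123, 122, 123, 123, 122, 87]
t=14: [118, 66, 112, 64, 64, 66, 64, 66, 64, 64, 66, 114]

Answer: a_8(14) = 64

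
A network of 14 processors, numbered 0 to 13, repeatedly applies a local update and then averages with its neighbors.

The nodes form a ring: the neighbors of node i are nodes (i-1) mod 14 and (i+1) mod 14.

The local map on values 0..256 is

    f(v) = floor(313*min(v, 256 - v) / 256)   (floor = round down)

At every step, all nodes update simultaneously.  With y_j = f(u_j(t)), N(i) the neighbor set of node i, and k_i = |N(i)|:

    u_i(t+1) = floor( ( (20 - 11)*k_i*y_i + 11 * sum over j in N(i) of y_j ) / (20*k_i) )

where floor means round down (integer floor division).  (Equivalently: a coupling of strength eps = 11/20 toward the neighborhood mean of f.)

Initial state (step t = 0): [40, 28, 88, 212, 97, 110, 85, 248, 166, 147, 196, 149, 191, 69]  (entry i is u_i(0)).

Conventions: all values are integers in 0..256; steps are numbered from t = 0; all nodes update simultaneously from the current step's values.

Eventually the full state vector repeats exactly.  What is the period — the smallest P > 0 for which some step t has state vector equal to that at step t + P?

Answer: 8
Key observation: The state at step 21, [150, 150, 152, 151, 145, 134, 127, 126, 133, 143, 150, 152, 150, 150], reappears at step 29 — and no state repeats earlier — so the cycle the system enters has period 8.

Derivation:
t=0: [40, 28, 88, 212, 97, 110, 85, 248, 166, 147, 196, 149, 191, 69]
t=1: [54, 57, 72, 85, 104, 121, 85, 62, 88, 110, 105, 100, 94, 72]
t=2: [72, 73, 86, 105, 125, 129, 107, 91, 105, 124, 128, 121, 109, 89]
t=3: [93, 93, 106, 128, 146, 147, 131, 120, 129, 146, 152, 145, 129, 109]
t=4: [118, 117, 132, 142, 139, 138, 145, 150, 146, 137, 131, 138, 143, 133]
t=5: [145, 145, 145, 143, 142, 141, 135, 132, 135, 143, 147, 144, 142, 145]
t=6: [135, 135, 135, 137, 139, 141, 146, 148, 145, 139, 135, 136, 137, 136]
t=7: [146, 147, 146, 145, 142, 139, 135, 133, 136, 141, 145, 146, 145, 146]
t=8: [133, 133, 134, 135, 139, 143, 146, 148, 145, 140, 136, 134, 134, 134]
t=9: [149, 149, 148, 146, 142, 138, 134, 133, 135, 140, 145, 148, 149, 149]
t=10: [130, 130, 132, 134, 139, 144, 147, 148, 146, 141, 135, 132, 130, 130]
t=11: [154, 153, 151, 147, 142, 137, 133, 132, 135, 140, 146, 150, 153, 154]
t=12: [124, 125, 128, 133, 139, 144, 148, 149, 146, 140, 134, 129, 125, 124]
t=13: [151, 152, 153, 149, 143, 136, 132, 131, 134, 141, 148, 152, 152, 151]
t=14: [127, 126, 126, 130, 138, 145, 149, 150, 147, 140, 132, 128, 127, 127]
t=15: [154, 154, 154, 151, 144, 136, 131, 130, 134, 141, 149, 154, 155, 155]
t=16: [123, 124, 125, 129, 136, 144, 150, 152, 147, 139, 131, 125, 123, 123]
t=17: [150, 151, 152, 151, 145, 136, 130, 129, 134, 142, 149, 151, 150, 150]
t=18: [128, 128, 127, 129, 136, 145, 152, 153, 147, 139, 131, 128, 128, 129]
t=19: [155, 155, 155, 152, 145, 135, 128, 127, 133, 142, 150, 154, 155, 155]
t=20: [123, 123, 124, 128, 136, 146, 153, 153, 148, 139, 130, 125, 123, 123]
t=21: [150, 150, 152, 151, 145, 134, 127, 126, 133, 143, 150, 152, 150, 150]
t=22: [129, 128, 127, 129, 136, 146, 153, 153, 147, 138, 130, 128, 128, 129]
t=23: [155, 155, 155, 152, 145, 134, 127, 127, 133, 143, 151, 155, 155, 155]
t=24: [123, 123, 124, 128, 136, 146, 153, 153, 148, 138, 129, 124, 123, 123]
t=25: [150, 150, 152, 151, 145, 134, 127, 126, 133, 143, 150, 151, 150, 150]
t=26: [129, 128, 127, 129, 136, 146, 153, 153, 147, 138, 131, 128, 128, 129]
t=27: [155, 155, 155, 152, 145, 134, 127, 127, 133, 143, 150, 154, 155, 155]
t=28: [123, 123, 124, 128, 136, 146, 153, 153, 148, 138, 130, 125, 123, 123]
t=29: [150, 150, 152, 151, 145, 134, 127, 126, 133, 143, 150, 152, 150, 150]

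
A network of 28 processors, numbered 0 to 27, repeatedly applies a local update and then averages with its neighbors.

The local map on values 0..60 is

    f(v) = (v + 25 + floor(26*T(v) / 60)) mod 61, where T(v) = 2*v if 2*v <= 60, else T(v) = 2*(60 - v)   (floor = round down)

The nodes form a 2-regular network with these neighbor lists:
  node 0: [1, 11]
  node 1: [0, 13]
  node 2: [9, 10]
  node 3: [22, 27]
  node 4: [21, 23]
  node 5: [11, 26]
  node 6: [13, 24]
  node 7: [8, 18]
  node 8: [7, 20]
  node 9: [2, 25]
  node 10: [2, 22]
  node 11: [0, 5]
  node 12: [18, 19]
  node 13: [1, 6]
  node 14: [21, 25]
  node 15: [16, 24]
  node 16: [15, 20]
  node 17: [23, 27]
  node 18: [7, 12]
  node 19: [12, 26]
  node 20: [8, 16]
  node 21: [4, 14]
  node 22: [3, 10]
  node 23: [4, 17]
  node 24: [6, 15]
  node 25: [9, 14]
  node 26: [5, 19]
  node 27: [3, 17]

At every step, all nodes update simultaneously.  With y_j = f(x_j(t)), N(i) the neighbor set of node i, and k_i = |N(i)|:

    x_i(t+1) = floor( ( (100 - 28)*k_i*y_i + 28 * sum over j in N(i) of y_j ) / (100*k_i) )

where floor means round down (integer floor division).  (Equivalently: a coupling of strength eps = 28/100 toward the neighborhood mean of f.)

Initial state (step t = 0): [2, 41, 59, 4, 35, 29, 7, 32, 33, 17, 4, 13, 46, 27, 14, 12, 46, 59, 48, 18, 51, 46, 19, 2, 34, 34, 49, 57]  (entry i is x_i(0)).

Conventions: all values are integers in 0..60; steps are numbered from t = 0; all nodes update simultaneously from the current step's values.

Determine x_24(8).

Answer: x_24(8) = 8

Derivation:
t=0: [2, 41, 59, 4, 35, 29, 7, 32, 33, 17, 4, 13, 46, 27, 14, 12, 46, 59, 48, 18, 51, 46, 19, 2, 34, 34, 49, 57]
t=1: [29, 21, 28, 34, 21, 22, 32, 20, 20, 46, 34, 41, 27, 18, 42, 39, 25, 23, 21, 47, 21, 25, 52, 26, 26, 29, 26, 24]
t=2: [16, 12, 17, 18, 5, 8, 24, 1, 1, 20, 19, 18, 13, 44, 19, 18, 10, 7, 4, 19, 3, 10, 21, 9, 14, 18, 12, 9]
t=3: [53, 44, 48, 47, 36, 42, 15, 26, 26, 16, 51, 54, 48, 22, 57, 54, 43, 38, 33, 56, 31, 44, 18, 39, 45, 50, 47, 42]
t=4: [22, 19, 26, 26, 20, 21, 41, 13, 13, 45, 27, 22, 21, 13, 22, 22, 21, 21, 19, 22, 19, 21, 47, 20, 26, 26, 22, 21]
t=5: [12, 50, 13, 12, 1, 3, 23, 50, 50, 19, 14, 4, 11, 46, 5, 5, 11, 2, 50, 4, 50, 3, 19, 1, 12, 12, 4, 4]
t=6: [41, 25, 50, 46, 26, 30, 13, 22, 22, 56, 51, 33, 39, 19, 35, 37, 40, 28, 25, 33, 25, 30, 56, 26, 39, 47, 31, 33]
t=7: [19, 18, 22, 21, 13, 20, 46, 5, 5, 22, 22, 20, 19, 51, 20, 20, 19, 16, 10, 20, 10, 18, 22, 12, 24, 21, 20, 19]
t=8: [51, 53, 5, 11, 49, 1, 20, 35, 35, 4, 5, 9, 49, 27, 9, 10, 49, 53, 44, 9, 44, 48, 4, 48, 8, 3, 1, 51]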